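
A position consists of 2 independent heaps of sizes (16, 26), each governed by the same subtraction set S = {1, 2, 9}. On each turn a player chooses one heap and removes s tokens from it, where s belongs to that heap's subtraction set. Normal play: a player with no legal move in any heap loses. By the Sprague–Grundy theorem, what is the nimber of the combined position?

0

All heaps use S = {1, 2, 9}:
n :  0  1  2  3  4  5  6  7  8  9 10 11 12 13 14 15 16 17 18 19 20 21 22 23 24 25 26
G :  0  1  2  0  1  2  0  1  2  3  0  1  2  0  1  2  0  1  2  3  0  1  2  0  1  2  0
Heap A: G(16) = 0.
Heap B: G(26) = 0.
Combined Grundy value = 0 ⊕ 0 = 0.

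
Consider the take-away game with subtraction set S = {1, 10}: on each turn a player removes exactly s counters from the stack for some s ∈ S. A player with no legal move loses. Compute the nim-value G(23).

G(0) = 0
G(1) = mex{0} = 1
G(2) = mex{1} = 0
G(3) = mex{0} = 1
G(4) = mex{1} = 0
G(5) = mex{0} = 1
G(6) = mex{1} = 0
G(7) = mex{0} = 1
G(8) = mex{1} = 0
G(9) = mex{0} = 1
G(10) = mex{1,0} = 2
G(11) = mex{2,1} = 0
G(12) = mex{0,0} = 1
G(13) = mex{1,1} = 0
G(14) = mex{0,0} = 1
G(15) = mex{1,1} = 0
G(16) = mex{0,0} = 1
G(17) = mex{1,1} = 0
G(18) = mex{0,0} = 1
G(19) = mex{1,1} = 0
G(20) = mex{0,2} = 1
G(21) = mex{1,0} = 2
G(22) = mex{2,1} = 0
G(23) = mex{0,0} = 1

1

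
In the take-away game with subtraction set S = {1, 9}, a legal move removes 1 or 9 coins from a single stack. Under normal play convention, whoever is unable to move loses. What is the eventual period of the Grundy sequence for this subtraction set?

n :  0  1  2  3  4  5  6  7  8  9 10 11 12 13 14
G :  0  1  0  1  0  1  0  1  0  1  0  1  0  1  0
G(n+2) = G(n) holds for n = 0,…,8 (a full window of length max(S) = 9), so the sequence is purely periodic with period 2.

2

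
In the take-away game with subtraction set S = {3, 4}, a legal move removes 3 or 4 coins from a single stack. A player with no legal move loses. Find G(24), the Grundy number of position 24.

1

n :  0  1  2  3  4  5  6  7  8  9 10 11 12 13 14 15 16 17 18 19 20 21 22 23 24
G :  0  0  0  1  1  1  2  0  0  0  1  1  1  2  0  0  0  1  1  1  2  0  0  0  1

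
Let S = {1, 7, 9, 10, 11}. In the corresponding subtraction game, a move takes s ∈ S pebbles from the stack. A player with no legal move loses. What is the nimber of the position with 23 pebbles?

n :  0  1  2  3  4  5  6  7  8  9 10 11 12 13 14 15 16 17 18 19 20 21 22 23
G :  0  1  0  1  0  1  0  1  0  1  2  3  2  3  2  3  2  3  2  3  0  1  0  1

1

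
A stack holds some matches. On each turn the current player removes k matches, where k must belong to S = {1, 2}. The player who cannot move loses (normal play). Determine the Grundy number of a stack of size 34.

1

n :  0  1  2  3  4  5  6  7  8  9 10 11 12 13 14 15 16 17 18 19 20 21 22 23 24 25 26 27 28 29 30 31 32 33 34
G :  0  1  2  0  1  2  0  1  2  0  1  2  0  1  2  0  1  2  0  1  2  0  1  2  0  1  2  0  1  2  0  1  2  0  1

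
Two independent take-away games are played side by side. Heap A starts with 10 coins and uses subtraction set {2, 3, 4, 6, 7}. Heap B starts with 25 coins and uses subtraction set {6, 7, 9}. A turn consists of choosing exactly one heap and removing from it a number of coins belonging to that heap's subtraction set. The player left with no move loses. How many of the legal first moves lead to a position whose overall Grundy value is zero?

4

Heap A, S = {2, 3, 4, 6, 7}:
G(0) = 0
G(1) = mex{} = 0
G(2) = mex{0} = 1
G(3) = mex{0,0} = 1
G(4) = mex{1,0,0} = 2
G(5) = mex{1,1,0} = 2
G(6) = mex{2,1,1,0} = 3
G(7) = mex{2,2,1,0,0} = 3
G(8) = mex{3,2,2,1,0} = 4
G(9) = mex{3,3,2,1,1} = 0
G(10) = mex{4,3,3,2,1} = 0
G_A(10) = 0.
Heap B, S = {6, 7, 9}:
G(0) = 0
G(1) = mex{} = 0
G(2) = mex{} = 0
G(3) = mex{} = 0
G(4) = mex{} = 0
G(5) = mex{} = 0
G(6) = mex{0} = 1
G(7) = mex{0,0} = 1
G(8) = mex{0,0} = 1
G(9) = mex{0,0,0} = 1
G(10) = mex{0,0,0} = 1
G(11) = mex{0,0,0} = 1
G(12) = mex{1,0,0} = 2
G(13) = mex{1,1,0} = 2
G(14) = mex{1,1,0} = 2
G(15) = mex{1,1,1} = 0
G(16) = mex{1,1,1} = 0
G(17) = mex{1,1,1} = 0
G(18) = mex{2,1,1} = 0
G(19) = mex{2,2,1} = 0
G(20) = mex{2,2,1} = 0
G(21) = mex{0,2,2} = 1
G(22) = mex{0,0,2} = 1
G(23) = mex{0,0,2} = 1
G(24) = mex{0,0,0} = 1
G(25) = mex{0,0,0} = 1
G_B(25) = 1.
Combined Grundy value = 0 ⊕ 1 = 1.
A winning move leaves total XOR = 0, i.e. changes one component's Grundy value g to g ⊕ X where X is the current total.
Heap A: need g' = 0⊕1 = 1. Options: 10−2→G=4, 10−3→G=3, 10−4→G=3, 10−6→G=2, 10−7→G=1. Hits: 1.
Heap B: need g' = 1⊕1 = 0. Options: 25−6→G=0, 25−7→G=0, 25−9→G=0. Hits: 3.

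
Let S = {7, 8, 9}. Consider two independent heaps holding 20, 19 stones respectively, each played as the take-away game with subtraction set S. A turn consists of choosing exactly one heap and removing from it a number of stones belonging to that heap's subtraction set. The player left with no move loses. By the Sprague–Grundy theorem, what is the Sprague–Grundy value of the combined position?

All heaps use S = {7, 8, 9}:
G(0) = 0
G(1) = mex{} = 0
G(2) = mex{} = 0
G(3) = mex{} = 0
G(4) = mex{} = 0
G(5) = mex{} = 0
G(6) = mex{} = 0
G(7) = mex{0} = 1
G(8) = mex{0,0} = 1
G(9) = mex{0,0,0} = 1
G(10) = mex{0,0,0} = 1
G(11) = mex{0,0,0} = 1
G(12) = mex{0,0,0} = 1
G(13) = mex{0,0,0} = 1
G(14) = mex{1,0,0} = 2
G(15) = mex{1,1,0} = 2
G(16) = mex{1,1,1} = 0
G(17) = mex{1,1,1} = 0
G(18) = mex{1,1,1} = 0
G(19) = mex{1,1,1} = 0
G(20) = mex{1,1,1} = 0
Heap A: G(20) = 0.
Heap B: G(19) = 0.
Combined Grundy value = 0 ⊕ 0 = 0.

0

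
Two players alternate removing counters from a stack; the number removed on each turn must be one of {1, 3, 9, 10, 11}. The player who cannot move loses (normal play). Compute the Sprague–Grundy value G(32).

G(0) = 0
G(1) = mex{0} = 1
G(2) = mex{1} = 0
G(3) = mex{0,0} = 1
G(4) = mex{1,1} = 0
G(5) = mex{0,0} = 1
G(6) = mex{1,1} = 0
G(7) = mex{0,0} = 1
G(8) = mex{1,1} = 0
G(9) = mex{0,0,0} = 1
G(10) = mex{1,1,1,0} = 2
G(11) = mex{2,0,0,1,0} = 3
G(12) = mex{3,1,1,0,1} = 2
G(13) = mex{2,2,0,1,0} = 3
G(14) = mex{3,3,1,0,1} = 2
G(15) = mex{2,2,0,1,0} = 3
G(16) = mex{3,3,1,0,1} = 2
G(17) = mex{2,2,0,1,0} = 3
G(18) = mex{3,3,1,0,1} = 2
G(19) = mex{2,2,2,1,0} = 3
G(20) = mex{3,3,3,2,1} = 0
G(21) = mex{0,2,2,3,2} = 1
G(22) = mex{1,3,3,2,3} = 0
G(23) = mex{0,0,2,3,2} = 1
G(24) = mex{1,1,3,2,3} = 0
G(25) = mex{0,0,2,3,2} = 1
G(26) = mex{1,1,3,2,3} = 0
G(27) = mex{0,0,2,3,2} = 1
G(28) = mex{1,1,3,2,3} = 0
G(29) = mex{0,0,0,3,2} = 1
G(30) = mex{1,1,1,0,3} = 2
G(31) = mex{2,0,0,1,0} = 3
G(32) = mex{3,1,1,0,1} = 2

2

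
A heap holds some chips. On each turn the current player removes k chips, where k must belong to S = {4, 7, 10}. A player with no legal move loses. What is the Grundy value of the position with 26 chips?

3

G(0) = 0
G(1) = mex{} = 0
G(2) = mex{} = 0
G(3) = mex{} = 0
G(4) = mex{0} = 1
G(5) = mex{0} = 1
G(6) = mex{0} = 1
G(7) = mex{0,0} = 1
G(8) = mex{1,0} = 2
G(9) = mex{1,0} = 2
G(10) = mex{1,0,0} = 2
G(11) = mex{1,1,0} = 2
G(12) = mex{2,1,0} = 3
G(13) = mex{2,1,0} = 3
G(14) = mex{2,1,1} = 0
G(15) = mex{2,2,1} = 0
G(16) = mex{3,2,1} = 0
G(17) = mex{3,2,1} = 0
G(18) = mex{0,2,2} = 1
G(19) = mex{0,3,2} = 1
G(20) = mex{0,3,2} = 1
G(21) = mex{0,0,2} = 1
G(22) = mex{1,0,3} = 2
G(23) = mex{1,0,3} = 2
G(24) = mex{1,0,0} = 2
G(25) = mex{1,1,0} = 2
G(26) = mex{2,1,0} = 3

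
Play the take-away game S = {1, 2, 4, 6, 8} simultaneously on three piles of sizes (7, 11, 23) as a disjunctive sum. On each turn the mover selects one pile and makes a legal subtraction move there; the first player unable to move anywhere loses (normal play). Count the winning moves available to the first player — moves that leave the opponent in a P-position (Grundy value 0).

2

All piles use S = {1, 2, 4, 6, 8}:
G(0) = 0
G(1) = mex{0} = 1
G(2) = mex{1,0} = 2
G(3) = mex{2,1} = 0
G(4) = mex{0,2,0} = 1
G(5) = mex{1,0,1} = 2
G(6) = mex{2,1,2,0} = 3
G(7) = mex{3,2,0,1} = 4
G(8) = mex{4,3,1,2,0} = 5
G(9) = mex{5,4,2,0,1} = 3
G(10) = mex{3,5,3,1,2} = 0
G(11) = mex{0,3,4,2,0} = 1
G(12) = mex{1,0,5,3,1} = 2
G(13) = mex{2,1,3,4,2} = 0
G(14) = mex{0,2,0,5,3} = 1
G(15) = mex{1,0,1,3,4} = 2
G(16) = mex{2,1,2,0,5} = 3
G(17) = mex{3,2,0,1,3} = 4
G(18) = mex{4,3,1,2,0} = 5
G(19) = mex{5,4,2,0,1} = 3
G(20) = mex{3,5,3,1,2} = 0
G(21) = mex{0,3,4,2,0} = 1
G(22) = mex{1,0,5,3,1} = 2
G(23) = mex{2,1,3,4,2} = 0
Pile A: G(7) = 4.
Pile B: G(11) = 1.
Pile C: G(23) = 0.
Combined Grundy value = 4 ⊕ 1 ⊕ 0 = 5.
A winning move leaves total XOR = 0, i.e. changes one component's Grundy value g to g ⊕ X where X is the current total.
Pile A: need g' = 4⊕5 = 1. Options: 7−1→G=3, 7−2→G=2, 7−4→G=0, 7−6→G=1. Hits: 1.
Pile B: need g' = 1⊕5 = 4. Options: 11−1→G=0, 11−2→G=3, 11−4→G=4, 11−6→G=2, 11−8→G=0. Hits: 1.
Pile C: need g' = 0⊕5 = 5. Options: 23−1→G=2, 23−2→G=1, 23−4→G=3, 23−6→G=4, 23−8→G=2. Hits: 0.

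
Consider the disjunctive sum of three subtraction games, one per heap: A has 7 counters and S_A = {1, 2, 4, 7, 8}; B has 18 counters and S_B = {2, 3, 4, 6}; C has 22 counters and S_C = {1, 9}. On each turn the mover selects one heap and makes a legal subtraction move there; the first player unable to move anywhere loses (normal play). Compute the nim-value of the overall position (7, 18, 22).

0

Heap A, S = {1, 2, 4, 7, 8}:
G(0) = 0
G(1) = mex{0} = 1
G(2) = mex{1,0} = 2
G(3) = mex{2,1} = 0
G(4) = mex{0,2,0} = 1
G(5) = mex{1,0,1} = 2
G(6) = mex{2,1,2} = 0
G(7) = mex{0,2,0,0} = 1
G_A(7) = 1.
Heap B, S = {2, 3, 4, 6}:
n :  0  1  2  3  4  5  6  7  8  9 10 11 12 13 14 15 16 17 18
G :  0  0  1  1  2  2  3  3  0  0  1  1  2  2  3  3  0  0  1
G_B(18) = 1.
Heap C, S = {1, 9}:
n :  0  1  2  3  4  5  6  7  8  9 10 11 12 13 14 15 16 17 18 19 20 21 22
G :  0  1  0  1  0  1  0  1  0  1  0  1  0  1  0  1  0  1  0  1  0  1  0
G_C(22) = 0.
Combined Grundy value = 1 ⊕ 1 ⊕ 0 = 0.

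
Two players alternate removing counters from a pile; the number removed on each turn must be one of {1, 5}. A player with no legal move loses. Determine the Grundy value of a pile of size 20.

G(0) = 0
G(1) = mex{0} = 1
G(2) = mex{1} = 0
G(3) = mex{0} = 1
G(4) = mex{1} = 0
G(5) = mex{0,0} = 1
G(6) = mex{1,1} = 0
G(7) = mex{0,0} = 1
G(8) = mex{1,1} = 0
G(9) = mex{0,0} = 1
G(10) = mex{1,1} = 0
G(11) = mex{0,0} = 1
G(12) = mex{1,1} = 0
G(13) = mex{0,0} = 1
G(14) = mex{1,1} = 0
G(15) = mex{0,0} = 1
G(16) = mex{1,1} = 0
G(17) = mex{0,0} = 1
G(18) = mex{1,1} = 0
G(19) = mex{0,0} = 1
G(20) = mex{1,1} = 0

0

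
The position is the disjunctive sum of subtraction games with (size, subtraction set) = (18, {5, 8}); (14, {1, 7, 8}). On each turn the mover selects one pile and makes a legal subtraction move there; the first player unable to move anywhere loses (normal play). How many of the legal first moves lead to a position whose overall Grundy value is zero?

Pile A, S = {5, 8}:
n :  0  1  2  3  4  5  6  7  8  9 10 11 12 13 14 15 16 17 18
G :  0  0  0  0  0  1  1  1  1  1  2  2  2  0  0  0  0  0  1
G_A(18) = 1.
Pile B, S = {1, 7, 8}:
G(0) = 0
G(1) = mex{0} = 1
G(2) = mex{1} = 0
G(3) = mex{0} = 1
G(4) = mex{1} = 0
G(5) = mex{0} = 1
G(6) = mex{1} = 0
G(7) = mex{0,0} = 1
G(8) = mex{1,1,0} = 2
G(9) = mex{2,0,1} = 3
G(10) = mex{3,1,0} = 2
G(11) = mex{2,0,1} = 3
G(12) = mex{3,1,0} = 2
G(13) = mex{2,0,1} = 3
G(14) = mex{3,1,0} = 2
G_B(14) = 2.
Combined Grundy value = 1 ⊕ 2 = 3.
A winning move leaves total XOR = 0, i.e. changes one component's Grundy value g to g ⊕ X where X is the current total.
Pile A: need g' = 1⊕3 = 2. Options: 18−5→G=0, 18−8→G=2. Hits: 1.
Pile B: need g' = 2⊕3 = 1. Options: 14−1→G=3, 14−7→G=1, 14−8→G=0. Hits: 1.

2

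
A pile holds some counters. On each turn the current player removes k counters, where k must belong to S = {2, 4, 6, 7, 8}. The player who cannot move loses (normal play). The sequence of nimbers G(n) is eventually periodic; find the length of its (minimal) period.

10

n :  0  1  2  3  4  5  6  7  8  9 10 11 12 13 14 15 16 17 18 19 20 21
G :  0  0  1  1  2  2  3  3  4  4  0  0  1  1  2  2  3  3  4  4  0  0
G(n+10) = G(n) holds for n = 0,…,7 (a full window of length max(S) = 8), so the sequence is purely periodic with period 10.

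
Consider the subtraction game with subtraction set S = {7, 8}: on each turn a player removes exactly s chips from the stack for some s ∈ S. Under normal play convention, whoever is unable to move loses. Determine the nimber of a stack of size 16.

0

G(0) = 0
G(1) = mex{} = 0
G(2) = mex{} = 0
G(3) = mex{} = 0
G(4) = mex{} = 0
G(5) = mex{} = 0
G(6) = mex{} = 0
G(7) = mex{0} = 1
G(8) = mex{0,0} = 1
G(9) = mex{0,0} = 1
G(10) = mex{0,0} = 1
G(11) = mex{0,0} = 1
G(12) = mex{0,0} = 1
G(13) = mex{0,0} = 1
G(14) = mex{1,0} = 2
G(15) = mex{1,1} = 0
G(16) = mex{1,1} = 0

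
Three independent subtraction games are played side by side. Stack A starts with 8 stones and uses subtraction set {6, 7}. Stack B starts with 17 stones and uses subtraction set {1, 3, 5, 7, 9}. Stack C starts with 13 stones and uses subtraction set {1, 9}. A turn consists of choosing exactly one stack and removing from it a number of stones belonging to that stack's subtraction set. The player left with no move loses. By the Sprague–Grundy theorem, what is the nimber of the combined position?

Stack A, S = {6, 7}:
n : 0 1 2 3 4 5 6 7 8
G : 0 0 0 0 0 0 1 1 1
G_A(8) = 1.
Stack B, S = {1, 3, 5, 7, 9}:
n :  0  1  2  3  4  5  6  7  8  9 10 11 12 13 14 15 16 17
G :  0  1  0  1  0  1  0  1  0  1  0  1  0  1  0  1  0  1
G_B(17) = 1.
Stack C, S = {1, 9}:
G(0) = 0
G(1) = mex{0} = 1
G(2) = mex{1} = 0
G(3) = mex{0} = 1
G(4) = mex{1} = 0
G(5) = mex{0} = 1
G(6) = mex{1} = 0
G(7) = mex{0} = 1
G(8) = mex{1} = 0
G(9) = mex{0,0} = 1
G(10) = mex{1,1} = 0
G(11) = mex{0,0} = 1
G(12) = mex{1,1} = 0
G(13) = mex{0,0} = 1
G_C(13) = 1.
Combined Grundy value = 1 ⊕ 1 ⊕ 1 = 1.

1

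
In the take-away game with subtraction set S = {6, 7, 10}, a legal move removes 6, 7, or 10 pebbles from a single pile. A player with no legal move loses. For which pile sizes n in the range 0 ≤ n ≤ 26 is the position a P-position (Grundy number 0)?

0, 1, 2, 3, 4, 5, 16, 17, 18, 19, 20, 21

n :  0  1  2  3  4  5  6  7  8  9 10 11 12 13 14 15 16 17 18 19 20 21 22 23 24 25 26
G :  0  0  0  0  0  0  1  1  1  1  1  1  2  2  2  2  0  0  0  0  0  0  1  1  1  1  1
P-positions are exactly the n with G(n) = 0.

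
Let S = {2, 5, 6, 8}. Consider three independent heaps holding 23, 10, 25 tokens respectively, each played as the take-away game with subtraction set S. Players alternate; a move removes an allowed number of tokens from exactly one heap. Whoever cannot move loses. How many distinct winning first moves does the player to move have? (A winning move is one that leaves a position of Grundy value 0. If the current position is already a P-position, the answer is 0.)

5

All heaps use S = {2, 5, 6, 8}:
n :  0  1  2  3  4  5  6  7  8  9 10 11 12 13 14 15 16 17 18 19 20 21 22 23 24 25
G :  0  0  1  1  0  2  1  3  2  2  3  0  2  1  0  0  1  1  0  2  1  3  2  2  3  0
Heap A: G(23) = 2.
Heap B: G(10) = 3.
Heap C: G(25) = 0.
Combined Grundy value = 2 ⊕ 3 ⊕ 0 = 1.
A winning move leaves total XOR = 0, i.e. changes one component's Grundy value g to g ⊕ X where X is the current total.
Heap A: need g' = 2⊕1 = 3. Options: 23−2→G=3, 23−5→G=0, 23−6→G=1, 23−8→G=0. Hits: 1.
Heap B: need g' = 3⊕1 = 2. Options: 10−2→G=2, 10−5→G=2, 10−6→G=0, 10−8→G=1. Hits: 2.
Heap C: need g' = 0⊕1 = 1. Options: 25−2→G=2, 25−5→G=1, 25−6→G=2, 25−8→G=1. Hits: 2.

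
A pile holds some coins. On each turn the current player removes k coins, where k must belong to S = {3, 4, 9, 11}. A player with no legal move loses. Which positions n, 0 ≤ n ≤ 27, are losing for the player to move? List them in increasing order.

G(0) = 0
G(1) = mex{} = 0
G(2) = mex{} = 0
G(3) = mex{0} = 1
G(4) = mex{0,0} = 1
G(5) = mex{0,0} = 1
G(6) = mex{1,0} = 2
G(7) = mex{1,1} = 0
G(8) = mex{1,1} = 0
G(9) = mex{2,1,0} = 3
G(10) = mex{0,2,0} = 1
G(11) = mex{0,0,0,0} = 1
G(12) = mex{3,0,1,0} = 2
G(13) = mex{1,3,1,0} = 2
G(14) = mex{1,1,1,1} = 0
G(15) = mex{2,1,2,1} = 0
G(16) = mex{2,2,0,1} = 3
G(17) = mex{0,2,0,2} = 1
G(18) = mex{0,0,3,0} = 1
G(19) = mex{3,0,1,0} = 2
G(20) = mex{1,3,1,3} = 0
G(21) = mex{1,1,2,1} = 0
G(22) = mex{2,1,2,1} = 0
G(23) = mex{0,2,0,2} = 1
G(24) = mex{0,0,0,2} = 1
G(25) = mex{0,0,3,0} = 1
G(26) = mex{1,0,1,0} = 2
G(27) = mex{1,1,1,3} = 0
P-positions are exactly the n with G(n) = 0.

0, 1, 2, 7, 8, 14, 15, 20, 21, 22, 27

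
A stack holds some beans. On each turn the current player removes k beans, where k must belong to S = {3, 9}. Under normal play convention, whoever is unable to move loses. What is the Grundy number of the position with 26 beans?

n :  0  1  2  3  4  5  6  7  8  9 10 11 12 13 14 15 16 17 18 19 20 21 22 23 24 25 26
G :  0  0  0  1  1  1  0  0  0  1  1  1  0  0  0  1  1  1  0  0  0  1  1  1  0  0  0

0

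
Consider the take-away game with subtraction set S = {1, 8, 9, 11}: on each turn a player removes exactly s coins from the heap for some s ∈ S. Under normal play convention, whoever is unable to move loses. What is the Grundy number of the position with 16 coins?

0

G(0) = 0
G(1) = mex{0} = 1
G(2) = mex{1} = 0
G(3) = mex{0} = 1
G(4) = mex{1} = 0
G(5) = mex{0} = 1
G(6) = mex{1} = 0
G(7) = mex{0} = 1
G(8) = mex{1,0} = 2
G(9) = mex{2,1,0} = 3
G(10) = mex{3,0,1} = 2
G(11) = mex{2,1,0,0} = 3
G(12) = mex{3,0,1,1} = 2
G(13) = mex{2,1,0,0} = 3
G(14) = mex{3,0,1,1} = 2
G(15) = mex{2,1,0,0} = 3
G(16) = mex{3,2,1,1} = 0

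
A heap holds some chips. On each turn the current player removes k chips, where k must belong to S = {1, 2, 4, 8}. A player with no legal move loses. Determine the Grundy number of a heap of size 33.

0

G(0) = 0
G(1) = mex{0} = 1
G(2) = mex{1,0} = 2
G(3) = mex{2,1} = 0
G(4) = mex{0,2,0} = 1
G(5) = mex{1,0,1} = 2
G(6) = mex{2,1,2} = 0
G(7) = mex{0,2,0} = 1
G(8) = mex{1,0,1,0} = 2
G(9) = mex{2,1,2,1} = 0
G(10) = mex{0,2,0,2} = 1
G(11) = mex{1,0,1,0} = 2
G(12) = mex{2,1,2,1} = 0
G(13) = mex{0,2,0,2} = 1
G(14) = mex{1,0,1,0} = 2
G(15) = mex{2,1,2,1} = 0
G(16) = mex{0,2,0,2} = 1
G(17) = mex{1,0,1,0} = 2
G(18) = mex{2,1,2,1} = 0
G(19) = mex{0,2,0,2} = 1
G(20) = mex{1,0,1,0} = 2
G(21) = mex{2,1,2,1} = 0
G(22) = mex{0,2,0,2} = 1
G(23) = mex{1,0,1,0} = 2
G(24) = mex{2,1,2,1} = 0
G(25) = mex{0,2,0,2} = 1
G(26) = mex{1,0,1,0} = 2
G(27) = mex{2,1,2,1} = 0
G(28) = mex{0,2,0,2} = 1
G(29) = mex{1,0,1,0} = 2
G(30) = mex{2,1,2,1} = 0
G(31) = mex{0,2,0,2} = 1
G(32) = mex{1,0,1,0} = 2
G(33) = mex{2,1,2,1} = 0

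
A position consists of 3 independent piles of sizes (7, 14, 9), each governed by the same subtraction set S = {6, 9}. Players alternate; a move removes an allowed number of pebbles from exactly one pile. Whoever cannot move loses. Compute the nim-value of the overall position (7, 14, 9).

All piles use S = {6, 9}:
n :  0  1  2  3  4  5  6  7  8  9 10 11 12 13 14
G :  0  0  0  0  0  0  1  1  1  1  1  1  2  2  2
Pile A: G(7) = 1.
Pile B: G(14) = 2.
Pile C: G(9) = 1.
Combined Grundy value = 1 ⊕ 2 ⊕ 1 = 2.

2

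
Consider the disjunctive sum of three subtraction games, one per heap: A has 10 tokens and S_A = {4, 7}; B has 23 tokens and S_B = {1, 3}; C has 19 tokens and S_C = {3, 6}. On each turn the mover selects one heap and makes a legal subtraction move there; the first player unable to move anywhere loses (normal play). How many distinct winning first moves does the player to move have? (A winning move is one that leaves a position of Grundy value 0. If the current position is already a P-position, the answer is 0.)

1

Heap A, S = {4, 7}:
G(0) = 0
G(1) = mex{} = 0
G(2) = mex{} = 0
G(3) = mex{} = 0
G(4) = mex{0} = 1
G(5) = mex{0} = 1
G(6) = mex{0} = 1
G(7) = mex{0,0} = 1
G(8) = mex{1,0} = 2
G(9) = mex{1,0} = 2
G(10) = mex{1,0} = 2
G_A(10) = 2.
Heap B, S = {1, 3}:
G(0) = 0
G(1) = mex{0} = 1
G(2) = mex{1} = 0
G(3) = mex{0,0} = 1
G(4) = mex{1,1} = 0
G(5) = mex{0,0} = 1
G(6) = mex{1,1} = 0
G(7) = mex{0,0} = 1
G(8) = mex{1,1} = 0
G(9) = mex{0,0} = 1
G(10) = mex{1,1} = 0
G(11) = mex{0,0} = 1
G(12) = mex{1,1} = 0
G(13) = mex{0,0} = 1
G(14) = mex{1,1} = 0
G(15) = mex{0,0} = 1
G(16) = mex{1,1} = 0
G(17) = mex{0,0} = 1
G(18) = mex{1,1} = 0
G(19) = mex{0,0} = 1
G(20) = mex{1,1} = 0
G(21) = mex{0,0} = 1
G(22) = mex{1,1} = 0
G(23) = mex{0,0} = 1
G_B(23) = 1.
Heap C, S = {3, 6}:
G(0) = 0
G(1) = mex{} = 0
G(2) = mex{} = 0
G(3) = mex{0} = 1
G(4) = mex{0} = 1
G(5) = mex{0} = 1
G(6) = mex{1,0} = 2
G(7) = mex{1,0} = 2
G(8) = mex{1,0} = 2
G(9) = mex{2,1} = 0
G(10) = mex{2,1} = 0
G(11) = mex{2,1} = 0
G(12) = mex{0,2} = 1
G(13) = mex{0,2} = 1
G(14) = mex{0,2} = 1
G(15) = mex{1,0} = 2
G(16) = mex{1,0} = 2
G(17) = mex{1,0} = 2
G(18) = mex{2,1} = 0
G(19) = mex{2,1} = 0
G_C(19) = 0.
Combined Grundy value = 2 ⊕ 1 ⊕ 0 = 3.
A winning move leaves total XOR = 0, i.e. changes one component's Grundy value g to g ⊕ X where X is the current total.
Heap A: need g' = 2⊕3 = 1. Options: 10−4→G=1, 10−7→G=0. Hits: 1.
Heap B: need g' = 1⊕3 = 2. Options: 23−1→G=0, 23−3→G=0. Hits: 0.
Heap C: need g' = 0⊕3 = 3. Options: 19−3→G=2, 19−6→G=1. Hits: 0.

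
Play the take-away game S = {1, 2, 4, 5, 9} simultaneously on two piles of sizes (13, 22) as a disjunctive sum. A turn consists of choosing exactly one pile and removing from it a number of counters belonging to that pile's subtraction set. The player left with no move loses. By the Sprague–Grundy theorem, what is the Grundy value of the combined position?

All piles use S = {1, 2, 4, 5, 9}:
n :  0  1  2  3  4  5  6  7  8  9 10 11 12 13 14 15 16 17 18 19 20 21 22
G :  0  1  2  0  1  2  0  1  2  3  4  5  3  0  1  2  0  1  2  0  1  2  3
Pile A: G(13) = 0.
Pile B: G(22) = 3.
Combined Grundy value = 0 ⊕ 3 = 3.

3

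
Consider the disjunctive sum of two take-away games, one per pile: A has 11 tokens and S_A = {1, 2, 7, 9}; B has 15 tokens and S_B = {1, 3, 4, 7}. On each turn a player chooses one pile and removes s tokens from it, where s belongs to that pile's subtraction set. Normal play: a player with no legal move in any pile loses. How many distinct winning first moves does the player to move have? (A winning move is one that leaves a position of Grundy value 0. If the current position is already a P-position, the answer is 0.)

Pile A, S = {1, 2, 7, 9}:
n :  0  1  2  3  4  5  6  7  8  9 10 11
G :  0  1  2  0  1  2  0  1  2  3  4  0
G_A(11) = 0.
Pile B, S = {1, 3, 4, 7}:
n :  0  1  2  3  4  5  6  7  8  9 10 11 12 13 14 15
G :  0  1  0  1  2  3  2  3  0  1  0  1  2  3  2  3
G_B(15) = 3.
Combined Grundy value = 0 ⊕ 3 = 3.
A winning move leaves total XOR = 0, i.e. changes one component's Grundy value g to g ⊕ X where X is the current total.
Pile A: need g' = 0⊕3 = 3. Options: 11−1→G=4, 11−2→G=3, 11−7→G=1, 11−9→G=2. Hits: 1.
Pile B: need g' = 3⊕3 = 0. Options: 15−1→G=2, 15−3→G=2, 15−4→G=1, 15−7→G=0. Hits: 1.

2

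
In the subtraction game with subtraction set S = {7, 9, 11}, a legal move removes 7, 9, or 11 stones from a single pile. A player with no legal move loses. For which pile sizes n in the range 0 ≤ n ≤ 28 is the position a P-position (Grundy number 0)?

n :  0  1  2  3  4  5  6  7  8  9 10 11 12 13 14 15 16 17 18 19 20 21 22 23 24 25 26 27 28
G :  0  0  0  0  0  0  0  1  1  1  1  1  1  1  2  2  2  2  0  0  0  0  0  0  0  1  1  1  1
P-positions are exactly the n with G(n) = 0.

0, 1, 2, 3, 4, 5, 6, 18, 19, 20, 21, 22, 23, 24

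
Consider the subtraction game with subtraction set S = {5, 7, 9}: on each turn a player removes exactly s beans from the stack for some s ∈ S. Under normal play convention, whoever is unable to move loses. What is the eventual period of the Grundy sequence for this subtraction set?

G(0) = 0
G(1) = mex{} = 0
G(2) = mex{} = 0
G(3) = mex{} = 0
G(4) = mex{} = 0
G(5) = mex{0} = 1
G(6) = mex{0} = 1
G(7) = mex{0,0} = 1
G(8) = mex{0,0} = 1
G(9) = mex{0,0,0} = 1
G(10) = mex{1,0,0} = 2
G(11) = mex{1,0,0} = 2
G(12) = mex{1,1,0} = 2
G(13) = mex{1,1,0} = 2
G(14) = mex{1,1,1} = 0
G(15) = mex{2,1,1} = 0
G(16) = mex{2,1,1} = 0
G(17) = mex{2,2,1} = 0
G(18) = mex{2,2,1} = 0
G(19) = mex{0,2,2} = 1
G(20) = mex{0,2,2} = 1
G(21) = mex{0,0,2} = 1
G(22) = mex{0,0,2} = 1
G(23) = mex{0,0,0} = 1
G(24) = mex{1,0,0} = 2
G(25) = mex{1,0,0} = 2
G(26) = mex{1,1,0} = 2
G(27) = mex{1,1,0} = 2
G(28) = mex{1,1,1} = 0
G(29) = mex{2,1,1} = 0
G(n+14) = G(n) holds for n = 0,…,8 (a full window of length max(S) = 9), so the sequence is purely periodic with period 14.

14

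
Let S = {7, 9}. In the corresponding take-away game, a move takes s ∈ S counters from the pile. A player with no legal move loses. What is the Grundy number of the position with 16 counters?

G(0) = 0
G(1) = mex{} = 0
G(2) = mex{} = 0
G(3) = mex{} = 0
G(4) = mex{} = 0
G(5) = mex{} = 0
G(6) = mex{} = 0
G(7) = mex{0} = 1
G(8) = mex{0} = 1
G(9) = mex{0,0} = 1
G(10) = mex{0,0} = 1
G(11) = mex{0,0} = 1
G(12) = mex{0,0} = 1
G(13) = mex{0,0} = 1
G(14) = mex{1,0} = 2
G(15) = mex{1,0} = 2
G(16) = mex{1,1} = 0

0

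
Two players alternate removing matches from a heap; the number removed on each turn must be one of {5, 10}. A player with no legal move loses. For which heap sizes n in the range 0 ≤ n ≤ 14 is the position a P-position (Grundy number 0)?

0, 1, 2, 3, 4

n :  0  1  2  3  4  5  6  7  8  9 10 11 12 13 14
G :  0  0  0  0  0  1  1  1  1  1  2  2  2  2  2
P-positions are exactly the n with G(n) = 0.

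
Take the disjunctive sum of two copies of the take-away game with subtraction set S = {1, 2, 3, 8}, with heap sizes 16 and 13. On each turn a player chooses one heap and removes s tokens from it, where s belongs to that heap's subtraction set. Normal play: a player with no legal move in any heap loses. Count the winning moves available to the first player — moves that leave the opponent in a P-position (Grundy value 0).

2

All heaps use S = {1, 2, 3, 8}:
G(0) = 0
G(1) = mex{0} = 1
G(2) = mex{1,0} = 2
G(3) = mex{2,1,0} = 3
G(4) = mex{3,2,1} = 0
G(5) = mex{0,3,2} = 1
G(6) = mex{1,0,3} = 2
G(7) = mex{2,1,0} = 3
G(8) = mex{3,2,1,0} = 4
G(9) = mex{4,3,2,1} = 0
G(10) = mex{0,4,3,2} = 1
G(11) = mex{1,0,4,3} = 2
G(12) = mex{2,1,0,0} = 3
G(13) = mex{3,2,1,1} = 0
G(14) = mex{0,3,2,2} = 1
G(15) = mex{1,0,3,3} = 2
G(16) = mex{2,1,0,4} = 3
Heap A: G(16) = 3.
Heap B: G(13) = 0.
Combined Grundy value = 3 ⊕ 0 = 3.
A winning move leaves total XOR = 0, i.e. changes one component's Grundy value g to g ⊕ X where X is the current total.
Heap A: need g' = 3⊕3 = 0. Options: 16−1→G=2, 16−2→G=1, 16−3→G=0, 16−8→G=4. Hits: 1.
Heap B: need g' = 0⊕3 = 3. Options: 13−1→G=3, 13−2→G=2, 13−3→G=1, 13−8→G=1. Hits: 1.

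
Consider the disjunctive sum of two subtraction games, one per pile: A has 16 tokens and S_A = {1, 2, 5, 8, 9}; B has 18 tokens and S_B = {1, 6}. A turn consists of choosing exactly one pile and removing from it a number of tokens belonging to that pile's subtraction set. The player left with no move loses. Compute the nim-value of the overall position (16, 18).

0

Pile A, S = {1, 2, 5, 8, 9}:
G(0) = 0
G(1) = mex{0} = 1
G(2) = mex{1,0} = 2
G(3) = mex{2,1} = 0
G(4) = mex{0,2} = 1
G(5) = mex{1,0,0} = 2
G(6) = mex{2,1,1} = 0
G(7) = mex{0,2,2} = 1
G(8) = mex{1,0,0,0} = 2
G(9) = mex{2,1,1,1,0} = 3
G(10) = mex{3,2,2,2,1} = 0
G(11) = mex{0,3,0,0,2} = 1
G(12) = mex{1,0,1,1,0} = 2
G(13) = mex{2,1,2,2,1} = 0
G(14) = mex{0,2,3,0,2} = 1
G(15) = mex{1,0,0,1,0} = 2
G(16) = mex{2,1,1,2,1} = 0
G_A(16) = 0.
Pile B, S = {1, 6}:
G(0) = 0
G(1) = mex{0} = 1
G(2) = mex{1} = 0
G(3) = mex{0} = 1
G(4) = mex{1} = 0
G(5) = mex{0} = 1
G(6) = mex{1,0} = 2
G(7) = mex{2,1} = 0
G(8) = mex{0,0} = 1
G(9) = mex{1,1} = 0
G(10) = mex{0,0} = 1
G(11) = mex{1,1} = 0
G(12) = mex{0,2} = 1
G(13) = mex{1,0} = 2
G(14) = mex{2,1} = 0
G(15) = mex{0,0} = 1
G(16) = mex{1,1} = 0
G(17) = mex{0,0} = 1
G(18) = mex{1,1} = 0
G_B(18) = 0.
Combined Grundy value = 0 ⊕ 0 = 0.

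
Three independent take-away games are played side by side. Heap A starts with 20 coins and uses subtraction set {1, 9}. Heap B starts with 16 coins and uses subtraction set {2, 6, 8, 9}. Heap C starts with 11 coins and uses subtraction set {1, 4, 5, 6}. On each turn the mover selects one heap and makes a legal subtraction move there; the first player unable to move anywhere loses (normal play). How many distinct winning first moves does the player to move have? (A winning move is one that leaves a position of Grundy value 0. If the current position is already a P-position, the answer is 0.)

Heap A, S = {1, 9}:
n :  0  1  2  3  4  5  6  7  8  9 10 11 12 13 14 15 16 17 18 19 20
G :  0  1  0  1  0  1  0  1  0  1  0  1  0  1  0  1  0  1  0  1  0
G_A(20) = 0.
Heap B, S = {2, 6, 8, 9}:
n :  0  1  2  3  4  5  6  7  8  9 10 11 12 13 14 15 16
G :  0  0  1  1  0  0  1  1  2  2  3  3  2  2  3  0  0
G_B(16) = 0.
Heap C, S = {1, 4, 5, 6}:
n :  0  1  2  3  4  5  6  7  8  9 10 11
G :  0  1  0  1  2  3  2  3  4  0  1  0
G_C(11) = 0.
Combined Grundy value = 0 ⊕ 0 ⊕ 0 = 0.
A winning move leaves total XOR = 0, i.e. changes one component's Grundy value g to g ⊕ X where X is the current total.
Heap A: target g' = 0⊕0 = 0, but every legal move changes the Grundy value (mex property), so 0 moves.
Heap B: target g' = 0⊕0 = 0, but every legal move changes the Grundy value (mex property), so 0 moves.
Heap C: target g' = 0⊕0 = 0, but every legal move changes the Grundy value (mex property), so 0 moves.

0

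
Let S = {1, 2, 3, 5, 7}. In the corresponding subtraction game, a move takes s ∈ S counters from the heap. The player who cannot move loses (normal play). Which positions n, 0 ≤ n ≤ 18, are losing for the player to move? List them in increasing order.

0, 4, 8, 12, 16

G(0) = 0
G(1) = mex{0} = 1
G(2) = mex{1,0} = 2
G(3) = mex{2,1,0} = 3
G(4) = mex{3,2,1} = 0
G(5) = mex{0,3,2,0} = 1
G(6) = mex{1,0,3,1} = 2
G(7) = mex{2,1,0,2,0} = 3
G(8) = mex{3,2,1,3,1} = 0
G(9) = mex{0,3,2,0,2} = 1
G(10) = mex{1,0,3,1,3} = 2
G(11) = mex{2,1,0,2,0} = 3
G(12) = mex{3,2,1,3,1} = 0
G(13) = mex{0,3,2,0,2} = 1
G(14) = mex{1,0,3,1,3} = 2
G(15) = mex{2,1,0,2,0} = 3
G(16) = mex{3,2,1,3,1} = 0
G(17) = mex{0,3,2,0,2} = 1
G(18) = mex{1,0,3,1,3} = 2
P-positions are exactly the n with G(n) = 0.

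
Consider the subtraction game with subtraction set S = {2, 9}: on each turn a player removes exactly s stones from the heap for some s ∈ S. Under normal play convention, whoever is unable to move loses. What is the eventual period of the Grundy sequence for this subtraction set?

n :  0  1  2  3  4  5  6  7  8  9 10 11 12 13 14 15 16 17 18 19 20 21 22 23
G :  0  0  1  1  0  0  1  1  0  2  1  0  0  1  1  0  0  1  1  0  2  1  0  0
G(n+11) = G(n) holds for n = 0,…,8 (a full window of length max(S) = 9), so the sequence is purely periodic with period 11.

11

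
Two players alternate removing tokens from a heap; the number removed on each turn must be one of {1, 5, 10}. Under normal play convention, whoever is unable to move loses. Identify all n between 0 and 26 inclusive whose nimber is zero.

n :  0  1  2  3  4  5  6  7  8  9 10 11 12 13 14 15 16 17 18 19 20 21 22 23 24 25 26
G :  0  1  0  1  0  1  0  1  0  1  2  3  2  3  2  0  1  0  1  0  1  0  1  0  1  2  3
P-positions are exactly the n with G(n) = 0.

0, 2, 4, 6, 8, 15, 17, 19, 21, 23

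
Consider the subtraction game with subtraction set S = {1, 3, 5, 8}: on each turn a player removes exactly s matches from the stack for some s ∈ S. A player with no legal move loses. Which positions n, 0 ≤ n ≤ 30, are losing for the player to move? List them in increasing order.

G(0) = 0
G(1) = mex{0} = 1
G(2) = mex{1} = 0
G(3) = mex{0,0} = 1
G(4) = mex{1,1} = 0
G(5) = mex{0,0,0} = 1
G(6) = mex{1,1,1} = 0
G(7) = mex{0,0,0} = 1
G(8) = mex{1,1,1,0} = 2
G(9) = mex{2,0,0,1} = 3
G(10) = mex{3,1,1,0} = 2
G(11) = mex{2,2,0,1} = 3
G(12) = mex{3,3,1,0} = 2
G(13) = mex{2,2,2,1} = 0
G(14) = mex{0,3,3,0} = 1
G(15) = mex{1,2,2,1} = 0
G(16) = mex{0,0,3,2} = 1
G(17) = mex{1,1,2,3} = 0
G(18) = mex{0,0,0,2} = 1
G(19) = mex{1,1,1,3} = 0
G(20) = mex{0,0,0,2} = 1
G(21) = mex{1,1,1,0} = 2
G(22) = mex{2,0,0,1} = 3
G(23) = mex{3,1,1,0} = 2
G(24) = mex{2,2,0,1} = 3
G(25) = mex{3,3,1,0} = 2
G(26) = mex{2,2,2,1} = 0
G(27) = mex{0,3,3,0} = 1
G(28) = mex{1,2,2,1} = 0
G(29) = mex{0,0,3,2} = 1
G(30) = mex{1,1,2,3} = 0
P-positions are exactly the n with G(n) = 0.

0, 2, 4, 6, 13, 15, 17, 19, 26, 28, 30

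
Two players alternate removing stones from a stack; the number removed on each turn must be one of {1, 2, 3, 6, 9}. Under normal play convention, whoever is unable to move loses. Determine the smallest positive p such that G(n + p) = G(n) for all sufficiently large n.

4

G(0) = 0
G(1) = mex{0} = 1
G(2) = mex{1,0} = 2
G(3) = mex{2,1,0} = 3
G(4) = mex{3,2,1} = 0
G(5) = mex{0,3,2} = 1
G(6) = mex{1,0,3,0} = 2
G(7) = mex{2,1,0,1} = 3
G(8) = mex{3,2,1,2} = 0
G(9) = mex{0,3,2,3,0} = 1
G(10) = mex{1,0,3,0,1} = 2
G(11) = mex{2,1,0,1,2} = 3
G(12) = mex{3,2,1,2,3} = 0
G(13) = mex{0,3,2,3,0} = 1
G(14) = mex{1,0,3,0,1} = 2
G(n+4) = G(n) holds for n = 0,…,8 (a full window of length max(S) = 9), so the sequence is purely periodic with period 4.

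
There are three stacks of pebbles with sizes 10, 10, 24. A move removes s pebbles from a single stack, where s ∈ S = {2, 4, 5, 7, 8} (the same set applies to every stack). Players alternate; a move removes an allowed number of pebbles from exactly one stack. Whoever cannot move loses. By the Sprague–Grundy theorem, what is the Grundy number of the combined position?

2

All stacks use S = {2, 4, 5, 7, 8}:
G(0) = 0
G(1) = mex{} = 0
G(2) = mex{0} = 1
G(3) = mex{0} = 1
G(4) = mex{1,0} = 2
G(5) = mex{1,0,0} = 2
G(6) = mex{2,1,0} = 3
G(7) = mex{2,1,1,0} = 3
G(8) = mex{3,2,1,0,0} = 4
G(9) = mex{3,2,2,1,0} = 4
G(10) = mex{4,3,2,1,1} = 0
G(11) = mex{4,3,3,2,1} = 0
G(12) = mex{0,4,3,2,2} = 1
G(13) = mex{0,4,4,3,2} = 1
G(14) = mex{1,0,4,3,3} = 2
G(15) = mex{1,0,0,4,3} = 2
G(16) = mex{2,1,0,4,4} = 3
G(17) = mex{2,1,1,0,4} = 3
G(18) = mex{3,2,1,0,0} = 4
G(19) = mex{3,2,2,1,0} = 4
G(20) = mex{4,3,2,1,1} = 0
G(21) = mex{4,3,3,2,1} = 0
G(22) = mex{0,4,3,2,2} = 1
G(23) = mex{0,4,4,3,2} = 1
G(24) = mex{1,0,4,3,3} = 2
Stack A: G(10) = 0.
Stack B: G(10) = 0.
Stack C: G(24) = 2.
Combined Grundy value = 0 ⊕ 0 ⊕ 2 = 2.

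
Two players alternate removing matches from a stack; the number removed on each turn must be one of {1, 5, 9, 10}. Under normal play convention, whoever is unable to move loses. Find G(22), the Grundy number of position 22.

n :  0  1  2  3  4  5  6  7  8  9 10 11 12 13 14 15 16 17 18 19 20 21 22
G :  0  1  0  1  0  1  0  1  0  1  2  3  2  3  2  3  2  3  2  0  1  0  1

1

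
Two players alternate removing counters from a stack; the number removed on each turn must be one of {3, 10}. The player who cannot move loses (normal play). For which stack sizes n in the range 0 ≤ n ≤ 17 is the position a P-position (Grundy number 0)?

n :  0  1  2  3  4  5  6  7  8  9 10 11 12 13 14 15 16 17
G :  0  0  0  1  1  1  0  0  0  1  1  1  2  0  0  0  1  1
P-positions are exactly the n with G(n) = 0.

0, 1, 2, 6, 7, 8, 13, 14, 15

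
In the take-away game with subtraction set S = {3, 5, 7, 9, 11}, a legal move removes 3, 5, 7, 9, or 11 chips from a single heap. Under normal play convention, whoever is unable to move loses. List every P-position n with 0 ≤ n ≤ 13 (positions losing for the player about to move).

n :  0  1  2  3  4  5  6  7  8  9 10 11 12 13
G :  0  0  0  1  1  1  2  2  2  3  3  3  4  4
P-positions are exactly the n with G(n) = 0.

0, 1, 2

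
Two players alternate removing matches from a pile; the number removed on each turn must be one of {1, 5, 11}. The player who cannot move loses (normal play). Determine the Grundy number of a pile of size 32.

G(0) = 0
G(1) = mex{0} = 1
G(2) = mex{1} = 0
G(3) = mex{0} = 1
G(4) = mex{1} = 0
G(5) = mex{0,0} = 1
G(6) = mex{1,1} = 0
G(7) = mex{0,0} = 1
G(8) = mex{1,1} = 0
G(9) = mex{0,0} = 1
G(10) = mex{1,1} = 0
G(11) = mex{0,0,0} = 1
G(12) = mex{1,1,1} = 0
G(13) = mex{0,0,0} = 1
G(14) = mex{1,1,1} = 0
G(15) = mex{0,0,0} = 1
G(16) = mex{1,1,1} = 0
G(17) = mex{0,0,0} = 1
G(18) = mex{1,1,1} = 0
G(19) = mex{0,0,0} = 1
G(20) = mex{1,1,1} = 0
G(21) = mex{0,0,0} = 1
G(22) = mex{1,1,1} = 0
G(23) = mex{0,0,0} = 1
G(24) = mex{1,1,1} = 0
G(25) = mex{0,0,0} = 1
G(26) = mex{1,1,1} = 0
G(27) = mex{0,0,0} = 1
G(28) = mex{1,1,1} = 0
G(29) = mex{0,0,0} = 1
G(30) = mex{1,1,1} = 0
G(31) = mex{0,0,0} = 1
G(32) = mex{1,1,1} = 0

0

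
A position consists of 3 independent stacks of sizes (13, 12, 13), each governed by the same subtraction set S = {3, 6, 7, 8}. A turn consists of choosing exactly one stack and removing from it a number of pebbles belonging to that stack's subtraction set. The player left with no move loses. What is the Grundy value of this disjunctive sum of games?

All stacks use S = {3, 6, 7, 8}:
n :  0  1  2  3  4  5  6  7  8  9 10 11 12 13
G :  0  0  0  1  1  1  2  2  2  3  3  0  0  0
Stack A: G(13) = 0.
Stack B: G(12) = 0.
Stack C: G(13) = 0.
Combined Grundy value = 0 ⊕ 0 ⊕ 0 = 0.

0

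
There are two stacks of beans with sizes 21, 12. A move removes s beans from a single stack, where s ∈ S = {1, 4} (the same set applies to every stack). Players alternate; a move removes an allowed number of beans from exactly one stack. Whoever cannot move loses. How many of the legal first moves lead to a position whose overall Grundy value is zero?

4

All stacks use S = {1, 4}:
n :  0  1  2  3  4  5  6  7  8  9 10 11 12 13 14 15 16 17 18 19 20 21
G :  0  1  0  1  2  0  1  0  1  2  0  1  0  1  2  0  1  0  1  2  0  1
Stack A: G(21) = 1.
Stack B: G(12) = 0.
Combined Grundy value = 1 ⊕ 0 = 1.
A winning move leaves total XOR = 0, i.e. changes one component's Grundy value g to g ⊕ X where X is the current total.
Stack A: need g' = 1⊕1 = 0. Options: 21−1→G=0, 21−4→G=0. Hits: 2.
Stack B: need g' = 0⊕1 = 1. Options: 12−1→G=1, 12−4→G=1. Hits: 2.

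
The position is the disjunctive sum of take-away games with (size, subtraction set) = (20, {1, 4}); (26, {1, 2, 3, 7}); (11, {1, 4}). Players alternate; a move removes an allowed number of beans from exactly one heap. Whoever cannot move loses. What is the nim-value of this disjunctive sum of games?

Heap A, S = {1, 4}:
G(0) = 0
G(1) = mex{0} = 1
G(2) = mex{1} = 0
G(3) = mex{0} = 1
G(4) = mex{1,0} = 2
G(5) = mex{2,1} = 0
G(6) = mex{0,0} = 1
G(7) = mex{1,1} = 0
G(8) = mex{0,2} = 1
G(9) = mex{1,0} = 2
G(10) = mex{2,1} = 0
G(11) = mex{0,0} = 1
G(12) = mex{1,1} = 0
G(13) = mex{0,2} = 1
G(14) = mex{1,0} = 2
G(15) = mex{2,1} = 0
G(16) = mex{0,0} = 1
G(17) = mex{1,1} = 0
G(18) = mex{0,2} = 1
G(19) = mex{1,0} = 2
G(20) = mex{2,1} = 0
G_A(20) = 0.
Heap B, S = {1, 2, 3, 7}:
G(0) = 0
G(1) = mex{0} = 1
G(2) = mex{1,0} = 2
G(3) = mex{2,1,0} = 3
G(4) = mex{3,2,1} = 0
G(5) = mex{0,3,2} = 1
G(6) = mex{1,0,3} = 2
G(7) = mex{2,1,0,0} = 3
G(8) = mex{3,2,1,1} = 0
G(9) = mex{0,3,2,2} = 1
G(10) = mex{1,0,3,3} = 2
G(11) = mex{2,1,0,0} = 3
G(12) = mex{3,2,1,1} = 0
G(13) = mex{0,3,2,2} = 1
G(14) = mex{1,0,3,3} = 2
G(15) = mex{2,1,0,0} = 3
G(16) = mex{3,2,1,1} = 0
G(17) = mex{0,3,2,2} = 1
G(18) = mex{1,0,3,3} = 2
G(19) = mex{2,1,0,0} = 3
G(20) = mex{3,2,1,1} = 0
G(21) = mex{0,3,2,2} = 1
G(22) = mex{1,0,3,3} = 2
G(23) = mex{2,1,0,0} = 3
G(24) = mex{3,2,1,1} = 0
G(25) = mex{0,3,2,2} = 1
G(26) = mex{1,0,3,3} = 2
G_B(26) = 2.
Heap C, S = {1, 4}:
n :  0  1  2  3  4  5  6  7  8  9 10 11
G :  0  1  0  1  2  0  1  0  1  2  0  1
G_C(11) = 1.
Combined Grundy value = 0 ⊕ 2 ⊕ 1 = 3.

3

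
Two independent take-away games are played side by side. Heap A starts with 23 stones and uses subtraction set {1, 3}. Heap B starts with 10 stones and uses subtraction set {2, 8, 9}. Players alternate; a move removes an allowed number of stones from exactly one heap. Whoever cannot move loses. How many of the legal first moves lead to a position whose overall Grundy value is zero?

Heap A, S = {1, 3}:
n :  0  1  2  3  4  5  6  7  8  9 10 11 12 13 14 15 16 17 18 19 20 21 22 23
G :  0  1  0  1  0  1  0  1  0  1  0  1  0  1  0  1  0  1  0  1  0  1  0  1
G_A(23) = 1.
Heap B, S = {2, 8, 9}:
G(0) = 0
G(1) = mex{} = 0
G(2) = mex{0} = 1
G(3) = mex{0} = 1
G(4) = mex{1} = 0
G(5) = mex{1} = 0
G(6) = mex{0} = 1
G(7) = mex{0} = 1
G(8) = mex{1,0} = 2
G(9) = mex{1,0,0} = 2
G(10) = mex{2,1,0} = 3
G_B(10) = 3.
Combined Grundy value = 1 ⊕ 3 = 2.
A winning move leaves total XOR = 0, i.e. changes one component's Grundy value g to g ⊕ X where X is the current total.
Heap A: need g' = 1⊕2 = 3. Options: 23−1→G=0, 23−3→G=0. Hits: 0.
Heap B: need g' = 3⊕2 = 1. Options: 10−2→G=2, 10−8→G=1, 10−9→G=0. Hits: 1.

1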